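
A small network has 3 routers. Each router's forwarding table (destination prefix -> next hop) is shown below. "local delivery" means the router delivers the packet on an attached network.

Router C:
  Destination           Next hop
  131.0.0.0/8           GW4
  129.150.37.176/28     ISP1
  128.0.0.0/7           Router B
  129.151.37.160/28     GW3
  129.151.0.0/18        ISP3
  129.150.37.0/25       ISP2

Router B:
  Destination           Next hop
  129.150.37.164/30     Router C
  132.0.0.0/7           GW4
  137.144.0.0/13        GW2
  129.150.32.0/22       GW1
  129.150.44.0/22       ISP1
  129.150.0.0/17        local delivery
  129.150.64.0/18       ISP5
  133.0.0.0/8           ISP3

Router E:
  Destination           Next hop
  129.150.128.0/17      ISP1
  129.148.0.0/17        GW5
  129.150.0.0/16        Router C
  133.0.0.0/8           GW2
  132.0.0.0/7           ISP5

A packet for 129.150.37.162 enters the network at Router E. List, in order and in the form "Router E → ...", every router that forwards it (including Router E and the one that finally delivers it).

At Router E: longest match for 129.150.37.162 is 129.150.0.0/16 -> Router C
At Router C: longest match for 129.150.37.162 is 128.0.0.0/7 -> Router B
At Router B: longest match for 129.150.37.162 is 129.150.0.0/17 -> local delivery

Router E → Router C → Router B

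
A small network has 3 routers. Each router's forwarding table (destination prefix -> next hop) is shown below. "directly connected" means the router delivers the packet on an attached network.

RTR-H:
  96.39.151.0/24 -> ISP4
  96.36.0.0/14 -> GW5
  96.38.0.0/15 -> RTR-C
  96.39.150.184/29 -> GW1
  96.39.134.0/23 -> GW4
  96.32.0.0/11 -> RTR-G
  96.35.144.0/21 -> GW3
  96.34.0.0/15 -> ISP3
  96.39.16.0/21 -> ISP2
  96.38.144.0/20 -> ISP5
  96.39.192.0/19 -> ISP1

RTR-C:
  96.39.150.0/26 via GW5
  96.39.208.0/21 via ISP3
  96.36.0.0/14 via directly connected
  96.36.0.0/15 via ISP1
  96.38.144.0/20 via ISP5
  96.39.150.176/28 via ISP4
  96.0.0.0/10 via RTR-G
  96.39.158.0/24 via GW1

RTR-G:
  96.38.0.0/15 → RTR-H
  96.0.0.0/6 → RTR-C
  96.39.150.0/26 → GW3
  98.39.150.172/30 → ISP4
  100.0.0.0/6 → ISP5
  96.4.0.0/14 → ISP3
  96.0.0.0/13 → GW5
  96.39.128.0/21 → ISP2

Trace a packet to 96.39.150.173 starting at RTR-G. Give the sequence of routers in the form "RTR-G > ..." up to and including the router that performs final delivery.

At RTR-G: longest match for 96.39.150.173 is 96.38.0.0/15 -> RTR-H
At RTR-H: longest match for 96.39.150.173 is 96.38.0.0/15 -> RTR-C
At RTR-C: longest match for 96.39.150.173 is 96.36.0.0/14 -> directly connected

RTR-G > RTR-H > RTR-C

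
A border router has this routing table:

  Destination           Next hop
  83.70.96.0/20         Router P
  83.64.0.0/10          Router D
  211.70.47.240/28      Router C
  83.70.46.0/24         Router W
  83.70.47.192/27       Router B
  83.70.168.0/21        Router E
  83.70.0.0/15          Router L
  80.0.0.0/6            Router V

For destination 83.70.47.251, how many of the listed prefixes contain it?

3

Prefixes containing 83.70.47.251:
  80.0.0.0/6 (80.0.0.0 - 83.255.255.255)
  83.64.0.0/10 (83.64.0.0 - 83.127.255.255)
  83.70.0.0/15 (83.70.0.0 - 83.71.255.255)
Total matching entries: 3.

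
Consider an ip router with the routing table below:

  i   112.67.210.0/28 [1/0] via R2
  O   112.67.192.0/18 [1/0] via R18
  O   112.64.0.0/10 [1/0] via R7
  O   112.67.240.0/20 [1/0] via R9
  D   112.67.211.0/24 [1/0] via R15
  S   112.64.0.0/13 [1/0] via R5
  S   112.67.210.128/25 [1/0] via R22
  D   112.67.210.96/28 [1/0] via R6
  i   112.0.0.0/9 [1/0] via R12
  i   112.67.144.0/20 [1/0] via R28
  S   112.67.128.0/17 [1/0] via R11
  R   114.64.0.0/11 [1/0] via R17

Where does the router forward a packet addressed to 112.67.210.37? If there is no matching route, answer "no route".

R18

Routes whose prefix contains 112.67.210.37:
  112.0.0.0/9 (112.0.0.0 - 112.127.255.255) -> R12
  112.64.0.0/10 (112.64.0.0 - 112.127.255.255) -> R7
  112.64.0.0/13 (112.64.0.0 - 112.71.255.255) -> R5
  112.67.128.0/17 (112.67.128.0 - 112.67.255.255) -> R11
  112.67.192.0/18 (112.67.192.0 - 112.67.255.255) -> R18
More-specific entries that do NOT match:
  112.67.210.0/28 (112.67.210.0 - 112.67.210.15) does not contain 112.67.210.37
  112.67.210.96/28 (112.67.210.96 - 112.67.210.111) does not contain 112.67.210.37
  112.67.210.128/25 (112.67.210.128 - 112.67.210.255) does not contain 112.67.210.37
  112.67.211.0/24 (112.67.211.0 - 112.67.211.255) does not contain 112.67.210.37
  112.67.240.0/20 (112.67.240.0 - 112.67.255.255) does not contain 112.67.210.37
  112.67.144.0/20 (112.67.144.0 - 112.67.159.255) does not contain 112.67.210.37
Longest matching prefix is /18 -> next hop R18.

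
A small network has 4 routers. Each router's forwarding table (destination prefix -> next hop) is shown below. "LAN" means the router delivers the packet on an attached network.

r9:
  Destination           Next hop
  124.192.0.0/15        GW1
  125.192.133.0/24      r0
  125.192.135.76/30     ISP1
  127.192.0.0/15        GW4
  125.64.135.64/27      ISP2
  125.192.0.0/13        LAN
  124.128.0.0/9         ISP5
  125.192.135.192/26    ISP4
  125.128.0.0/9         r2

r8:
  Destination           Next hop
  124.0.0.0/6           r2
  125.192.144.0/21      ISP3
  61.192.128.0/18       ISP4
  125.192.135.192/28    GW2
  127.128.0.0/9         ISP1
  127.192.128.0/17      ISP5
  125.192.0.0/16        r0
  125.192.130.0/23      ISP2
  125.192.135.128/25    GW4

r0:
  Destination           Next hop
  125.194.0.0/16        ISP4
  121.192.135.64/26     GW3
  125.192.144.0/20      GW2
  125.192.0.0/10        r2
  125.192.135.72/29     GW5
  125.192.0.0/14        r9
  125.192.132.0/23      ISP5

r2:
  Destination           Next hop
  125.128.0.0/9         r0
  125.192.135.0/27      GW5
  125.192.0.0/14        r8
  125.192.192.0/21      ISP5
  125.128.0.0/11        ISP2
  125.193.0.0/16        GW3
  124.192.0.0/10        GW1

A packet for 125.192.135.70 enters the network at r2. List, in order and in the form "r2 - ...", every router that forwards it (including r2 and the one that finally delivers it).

r2 - r8 - r0 - r9

At r2: longest match for 125.192.135.70 is 125.192.0.0/14 -> r8
At r8: longest match for 125.192.135.70 is 125.192.0.0/16 -> r0
At r0: longest match for 125.192.135.70 is 125.192.0.0/14 -> r9
At r9: longest match for 125.192.135.70 is 125.192.0.0/13 -> LAN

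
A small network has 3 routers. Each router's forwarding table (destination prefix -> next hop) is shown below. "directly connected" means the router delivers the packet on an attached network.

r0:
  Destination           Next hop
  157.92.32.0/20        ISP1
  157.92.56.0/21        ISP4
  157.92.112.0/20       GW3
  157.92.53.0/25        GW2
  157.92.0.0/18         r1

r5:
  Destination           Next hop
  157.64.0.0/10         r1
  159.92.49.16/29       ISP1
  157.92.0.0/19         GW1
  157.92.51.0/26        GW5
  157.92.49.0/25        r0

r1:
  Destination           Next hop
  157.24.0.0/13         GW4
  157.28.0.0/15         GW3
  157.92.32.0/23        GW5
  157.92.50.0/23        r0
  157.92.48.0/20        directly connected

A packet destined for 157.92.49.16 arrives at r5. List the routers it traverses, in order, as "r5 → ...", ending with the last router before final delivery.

At r5: longest match for 157.92.49.16 is 157.92.49.0/25 -> r0
At r0: longest match for 157.92.49.16 is 157.92.0.0/18 -> r1
At r1: longest match for 157.92.49.16 is 157.92.48.0/20 -> directly connected

r5 → r0 → r1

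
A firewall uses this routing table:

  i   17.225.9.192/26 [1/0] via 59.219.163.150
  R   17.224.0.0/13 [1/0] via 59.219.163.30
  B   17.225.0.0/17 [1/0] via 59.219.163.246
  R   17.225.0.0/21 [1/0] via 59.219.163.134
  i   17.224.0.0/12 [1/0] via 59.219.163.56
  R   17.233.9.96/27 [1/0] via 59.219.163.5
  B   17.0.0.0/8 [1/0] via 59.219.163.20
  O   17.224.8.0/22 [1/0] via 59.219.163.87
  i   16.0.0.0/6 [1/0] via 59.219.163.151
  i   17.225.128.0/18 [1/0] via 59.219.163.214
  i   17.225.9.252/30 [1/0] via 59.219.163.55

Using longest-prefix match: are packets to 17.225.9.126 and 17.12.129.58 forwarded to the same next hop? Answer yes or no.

no

17.225.9.126: longest match 17.225.0.0/17 -> 59.219.163.246
17.12.129.58: longest match 17.0.0.0/8 -> 59.219.163.20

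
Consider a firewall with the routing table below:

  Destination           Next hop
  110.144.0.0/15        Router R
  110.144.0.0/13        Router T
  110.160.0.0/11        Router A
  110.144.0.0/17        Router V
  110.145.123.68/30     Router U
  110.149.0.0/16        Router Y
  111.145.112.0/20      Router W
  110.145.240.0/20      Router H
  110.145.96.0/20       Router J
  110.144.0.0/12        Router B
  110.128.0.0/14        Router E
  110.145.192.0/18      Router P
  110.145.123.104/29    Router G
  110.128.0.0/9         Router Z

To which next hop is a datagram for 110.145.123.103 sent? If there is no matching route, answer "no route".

Router R

Routes whose prefix contains 110.145.123.103:
  110.128.0.0/9 (110.128.0.0 - 110.255.255.255) -> Router Z
  110.144.0.0/12 (110.144.0.0 - 110.159.255.255) -> Router B
  110.144.0.0/13 (110.144.0.0 - 110.151.255.255) -> Router T
  110.144.0.0/15 (110.144.0.0 - 110.145.255.255) -> Router R
More-specific entries that do NOT match:
  110.145.123.68/30 (110.145.123.68 - 110.145.123.71) does not contain 110.145.123.103
  110.145.123.104/29 (110.145.123.104 - 110.145.123.111) does not contain 110.145.123.103
  111.145.112.0/20 (111.145.112.0 - 111.145.127.255) does not contain 110.145.123.103
  110.145.240.0/20 (110.145.240.0 - 110.145.255.255) does not contain 110.145.123.103
  110.145.96.0/20 (110.145.96.0 - 110.145.111.255) does not contain 110.145.123.103
  110.145.192.0/18 (110.145.192.0 - 110.145.255.255) does not contain 110.145.123.103
  110.144.0.0/17 (110.144.0.0 - 110.144.127.255) does not contain 110.145.123.103
  110.149.0.0/16 (110.149.0.0 - 110.149.255.255) does not contain 110.145.123.103
Longest matching prefix is /15 -> next hop Router R.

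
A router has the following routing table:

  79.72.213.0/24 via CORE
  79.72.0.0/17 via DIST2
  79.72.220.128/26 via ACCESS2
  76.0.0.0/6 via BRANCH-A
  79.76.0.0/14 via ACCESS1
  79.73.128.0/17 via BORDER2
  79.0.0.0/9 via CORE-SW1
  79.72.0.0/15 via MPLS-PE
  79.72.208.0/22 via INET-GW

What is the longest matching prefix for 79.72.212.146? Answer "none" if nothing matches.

Entries matching 79.72.212.146:
  76.0.0.0/6 (76.0.0.0 - 79.255.255.255)
  79.0.0.0/9 (79.0.0.0 - 79.127.255.255)
  79.72.0.0/15 (79.72.0.0 - 79.73.255.255)
Most specific is 79.72.0.0/15.

79.72.0.0/15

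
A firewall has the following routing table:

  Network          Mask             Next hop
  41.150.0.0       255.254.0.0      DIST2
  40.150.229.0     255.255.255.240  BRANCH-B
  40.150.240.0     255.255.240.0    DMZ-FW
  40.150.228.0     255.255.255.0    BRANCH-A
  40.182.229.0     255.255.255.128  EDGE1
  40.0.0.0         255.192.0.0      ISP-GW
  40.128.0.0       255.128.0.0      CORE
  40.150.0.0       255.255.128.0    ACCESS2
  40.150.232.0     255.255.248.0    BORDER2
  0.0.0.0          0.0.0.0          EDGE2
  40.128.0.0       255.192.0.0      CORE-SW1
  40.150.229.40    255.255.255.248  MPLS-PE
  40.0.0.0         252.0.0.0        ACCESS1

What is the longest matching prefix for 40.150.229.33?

Entries matching 40.150.229.33:
  0.0.0.0/0 (default, matches everything)
  40.0.0.0/6 (40.0.0.0 - 43.255.255.255)
  40.128.0.0/9 (40.128.0.0 - 40.255.255.255)
  40.128.0.0/10 (40.128.0.0 - 40.191.255.255)
Most specific is 40.128.0.0/10.

40.128.0.0/10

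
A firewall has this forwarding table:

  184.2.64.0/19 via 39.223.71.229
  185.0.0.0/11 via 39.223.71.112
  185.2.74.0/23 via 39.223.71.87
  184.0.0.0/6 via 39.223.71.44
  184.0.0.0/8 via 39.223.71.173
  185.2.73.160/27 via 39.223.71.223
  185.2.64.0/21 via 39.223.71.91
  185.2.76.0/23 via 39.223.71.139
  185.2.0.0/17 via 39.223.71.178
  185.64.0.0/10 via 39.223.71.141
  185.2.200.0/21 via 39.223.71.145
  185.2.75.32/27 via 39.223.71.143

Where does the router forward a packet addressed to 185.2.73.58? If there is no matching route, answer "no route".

39.223.71.178

Routes whose prefix contains 185.2.73.58:
  184.0.0.0/6 (184.0.0.0 - 187.255.255.255) -> 39.223.71.44
  185.0.0.0/11 (185.0.0.0 - 185.31.255.255) -> 39.223.71.112
  185.2.0.0/17 (185.2.0.0 - 185.2.127.255) -> 39.223.71.178
More-specific entries that do NOT match:
  185.2.73.160/27 (185.2.73.160 - 185.2.73.191) does not contain 185.2.73.58
  185.2.75.32/27 (185.2.75.32 - 185.2.75.63) does not contain 185.2.73.58
  185.2.74.0/23 (185.2.74.0 - 185.2.75.255) does not contain 185.2.73.58
  185.2.76.0/23 (185.2.76.0 - 185.2.77.255) does not contain 185.2.73.58
  185.2.64.0/21 (185.2.64.0 - 185.2.71.255) does not contain 185.2.73.58
  185.2.200.0/21 (185.2.200.0 - 185.2.207.255) does not contain 185.2.73.58
  184.2.64.0/19 (184.2.64.0 - 184.2.95.255) does not contain 185.2.73.58
Longest matching prefix is /17 -> next hop 39.223.71.178.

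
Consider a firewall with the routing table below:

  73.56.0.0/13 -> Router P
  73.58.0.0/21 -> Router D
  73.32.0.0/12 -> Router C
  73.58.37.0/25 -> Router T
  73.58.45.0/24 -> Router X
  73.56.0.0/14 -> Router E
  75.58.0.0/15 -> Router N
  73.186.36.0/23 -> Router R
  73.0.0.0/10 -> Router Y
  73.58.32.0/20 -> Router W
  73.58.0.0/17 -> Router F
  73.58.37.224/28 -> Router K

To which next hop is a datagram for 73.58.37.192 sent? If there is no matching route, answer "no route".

Routes whose prefix contains 73.58.37.192:
  73.0.0.0/10 (73.0.0.0 - 73.63.255.255) -> Router Y
  73.56.0.0/13 (73.56.0.0 - 73.63.255.255) -> Router P
  73.56.0.0/14 (73.56.0.0 - 73.59.255.255) -> Router E
  73.58.0.0/17 (73.58.0.0 - 73.58.127.255) -> Router F
  73.58.32.0/20 (73.58.32.0 - 73.58.47.255) -> Router W
More-specific entries that do NOT match:
  73.58.37.224/28 (73.58.37.224 - 73.58.37.239) does not contain 73.58.37.192
  73.58.37.0/25 (73.58.37.0 - 73.58.37.127) does not contain 73.58.37.192
  73.58.45.0/24 (73.58.45.0 - 73.58.45.255) does not contain 73.58.37.192
  73.186.36.0/23 (73.186.36.0 - 73.186.37.255) does not contain 73.58.37.192
  73.58.0.0/21 (73.58.0.0 - 73.58.7.255) does not contain 73.58.37.192
Longest matching prefix is /20 -> next hop Router W.

Router W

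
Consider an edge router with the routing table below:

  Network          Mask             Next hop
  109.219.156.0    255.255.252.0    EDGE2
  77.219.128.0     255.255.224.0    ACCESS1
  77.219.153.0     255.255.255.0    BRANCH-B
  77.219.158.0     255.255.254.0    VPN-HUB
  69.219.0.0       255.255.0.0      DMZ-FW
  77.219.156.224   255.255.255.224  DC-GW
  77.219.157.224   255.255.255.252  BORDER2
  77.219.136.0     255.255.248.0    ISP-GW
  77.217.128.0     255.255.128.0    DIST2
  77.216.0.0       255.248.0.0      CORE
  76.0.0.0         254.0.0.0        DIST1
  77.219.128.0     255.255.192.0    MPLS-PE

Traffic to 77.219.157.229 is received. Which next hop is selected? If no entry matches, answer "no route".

Routes whose prefix contains 77.219.157.229:
  76.0.0.0/7 (76.0.0.0 - 77.255.255.255) -> DIST1
  77.216.0.0/13 (77.216.0.0 - 77.223.255.255) -> CORE
  77.219.128.0/18 (77.219.128.0 - 77.219.191.255) -> MPLS-PE
  77.219.128.0/19 (77.219.128.0 - 77.219.159.255) -> ACCESS1
More-specific entries that do NOT match:
  77.219.157.224/30 (77.219.157.224 - 77.219.157.227) does not contain 77.219.157.229
  77.219.156.224/27 (77.219.156.224 - 77.219.156.255) does not contain 77.219.157.229
  77.219.153.0/24 (77.219.153.0 - 77.219.153.255) does not contain 77.219.157.229
  77.219.158.0/23 (77.219.158.0 - 77.219.159.255) does not contain 77.219.157.229
  109.219.156.0/22 (109.219.156.0 - 109.219.159.255) does not contain 77.219.157.229
  77.219.136.0/21 (77.219.136.0 - 77.219.143.255) does not contain 77.219.157.229
Longest matching prefix is /19 -> next hop ACCESS1.

ACCESS1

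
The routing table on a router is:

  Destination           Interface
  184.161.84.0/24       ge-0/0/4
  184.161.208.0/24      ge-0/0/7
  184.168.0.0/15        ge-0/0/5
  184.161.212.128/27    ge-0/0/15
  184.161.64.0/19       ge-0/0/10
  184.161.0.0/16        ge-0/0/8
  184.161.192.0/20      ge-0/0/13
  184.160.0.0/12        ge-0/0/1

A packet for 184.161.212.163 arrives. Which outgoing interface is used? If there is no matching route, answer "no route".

ge-0/0/8

Routes whose prefix contains 184.161.212.163:
  184.160.0.0/12 (184.160.0.0 - 184.175.255.255) -> ge-0/0/1
  184.161.0.0/16 (184.161.0.0 - 184.161.255.255) -> ge-0/0/8
More-specific entries that do NOT match:
  184.161.212.128/27 (184.161.212.128 - 184.161.212.159) does not contain 184.161.212.163
  184.161.84.0/24 (184.161.84.0 - 184.161.84.255) does not contain 184.161.212.163
  184.161.208.0/24 (184.161.208.0 - 184.161.208.255) does not contain 184.161.212.163
  184.161.192.0/20 (184.161.192.0 - 184.161.207.255) does not contain 184.161.212.163
  184.161.64.0/19 (184.161.64.0 - 184.161.95.255) does not contain 184.161.212.163
Longest matching prefix is /16 -> interface ge-0/0/8.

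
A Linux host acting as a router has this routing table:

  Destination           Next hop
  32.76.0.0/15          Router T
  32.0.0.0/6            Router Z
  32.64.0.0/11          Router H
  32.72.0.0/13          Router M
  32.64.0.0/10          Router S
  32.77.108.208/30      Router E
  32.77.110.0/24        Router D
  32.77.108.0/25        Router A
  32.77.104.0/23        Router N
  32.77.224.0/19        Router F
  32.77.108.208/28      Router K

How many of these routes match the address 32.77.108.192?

5

Prefixes containing 32.77.108.192:
  32.0.0.0/6 (32.0.0.0 - 35.255.255.255)
  32.64.0.0/10 (32.64.0.0 - 32.127.255.255)
  32.64.0.0/11 (32.64.0.0 - 32.95.255.255)
  32.72.0.0/13 (32.72.0.0 - 32.79.255.255)
  32.76.0.0/15 (32.76.0.0 - 32.77.255.255)
Total matching entries: 5.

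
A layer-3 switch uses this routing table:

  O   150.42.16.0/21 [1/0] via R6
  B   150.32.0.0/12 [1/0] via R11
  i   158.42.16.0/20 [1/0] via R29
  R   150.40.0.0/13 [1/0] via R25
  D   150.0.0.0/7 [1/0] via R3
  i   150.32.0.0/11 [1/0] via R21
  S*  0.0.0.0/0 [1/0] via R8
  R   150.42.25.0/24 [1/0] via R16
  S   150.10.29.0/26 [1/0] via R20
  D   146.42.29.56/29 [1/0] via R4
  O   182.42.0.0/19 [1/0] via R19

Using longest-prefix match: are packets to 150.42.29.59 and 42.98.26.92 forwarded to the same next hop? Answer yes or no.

no

150.42.29.59: longest match 150.40.0.0/13 -> R25
42.98.26.92: longest match 0.0.0.0/0 -> R8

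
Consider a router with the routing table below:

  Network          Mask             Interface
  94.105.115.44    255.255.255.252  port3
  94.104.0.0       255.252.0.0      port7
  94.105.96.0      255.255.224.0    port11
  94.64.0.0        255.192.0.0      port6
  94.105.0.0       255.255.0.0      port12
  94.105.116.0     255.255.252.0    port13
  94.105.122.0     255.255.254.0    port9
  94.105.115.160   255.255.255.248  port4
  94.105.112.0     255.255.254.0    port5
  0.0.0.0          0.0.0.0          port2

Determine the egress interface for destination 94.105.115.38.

Routes whose prefix contains 94.105.115.38:
  0.0.0.0/0 (default, matches everything) -> port2
  94.64.0.0/10 (94.64.0.0 - 94.127.255.255) -> port6
  94.104.0.0/14 (94.104.0.0 - 94.107.255.255) -> port7
  94.105.0.0/16 (94.105.0.0 - 94.105.255.255) -> port12
  94.105.96.0/19 (94.105.96.0 - 94.105.127.255) -> port11
More-specific entries that do NOT match:
  94.105.115.44/30 (94.105.115.44 - 94.105.115.47) does not contain 94.105.115.38
  94.105.115.160/29 (94.105.115.160 - 94.105.115.167) does not contain 94.105.115.38
  94.105.122.0/23 (94.105.122.0 - 94.105.123.255) does not contain 94.105.115.38
  94.105.112.0/23 (94.105.112.0 - 94.105.113.255) does not contain 94.105.115.38
  94.105.116.0/22 (94.105.116.0 - 94.105.119.255) does not contain 94.105.115.38
Longest matching prefix is /19 -> interface port11.

port11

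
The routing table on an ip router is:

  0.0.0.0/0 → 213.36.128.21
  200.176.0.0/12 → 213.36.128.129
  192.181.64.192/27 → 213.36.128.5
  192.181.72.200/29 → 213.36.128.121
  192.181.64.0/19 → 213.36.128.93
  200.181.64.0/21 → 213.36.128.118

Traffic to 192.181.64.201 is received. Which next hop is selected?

Routes whose prefix contains 192.181.64.201:
  0.0.0.0/0 (default, matches everything) -> 213.36.128.21
  192.181.64.0/19 (192.181.64.0 - 192.181.95.255) -> 213.36.128.93
  192.181.64.192/27 (192.181.64.192 - 192.181.64.223) -> 213.36.128.5
More-specific entries that do NOT match:
  192.181.72.200/29 (192.181.72.200 - 192.181.72.207) does not contain 192.181.64.201
Longest matching prefix is /27 -> next hop 213.36.128.5.

213.36.128.5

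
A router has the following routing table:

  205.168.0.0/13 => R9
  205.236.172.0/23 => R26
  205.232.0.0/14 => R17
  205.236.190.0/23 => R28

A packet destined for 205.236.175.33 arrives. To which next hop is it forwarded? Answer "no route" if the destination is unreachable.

No entry's prefix contains 205.236.175.33; there is no default route.

no route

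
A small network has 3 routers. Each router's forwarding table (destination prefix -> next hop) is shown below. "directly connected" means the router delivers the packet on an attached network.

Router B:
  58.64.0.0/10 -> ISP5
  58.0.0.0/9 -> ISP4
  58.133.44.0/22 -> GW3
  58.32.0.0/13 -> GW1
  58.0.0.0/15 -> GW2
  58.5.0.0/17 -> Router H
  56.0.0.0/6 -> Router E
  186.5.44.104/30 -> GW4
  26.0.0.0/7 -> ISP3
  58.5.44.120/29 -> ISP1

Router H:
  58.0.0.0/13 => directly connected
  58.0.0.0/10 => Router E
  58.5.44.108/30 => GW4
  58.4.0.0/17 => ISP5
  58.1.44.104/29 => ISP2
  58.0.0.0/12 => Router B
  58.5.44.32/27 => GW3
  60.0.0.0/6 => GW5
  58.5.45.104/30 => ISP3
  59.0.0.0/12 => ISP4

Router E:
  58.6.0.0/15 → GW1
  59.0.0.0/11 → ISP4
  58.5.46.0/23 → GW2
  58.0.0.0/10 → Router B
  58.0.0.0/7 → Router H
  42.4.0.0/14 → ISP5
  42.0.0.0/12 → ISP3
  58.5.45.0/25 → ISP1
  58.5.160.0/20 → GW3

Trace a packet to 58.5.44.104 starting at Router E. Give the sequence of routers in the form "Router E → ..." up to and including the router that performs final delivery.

At Router E: longest match for 58.5.44.104 is 58.0.0.0/10 -> Router B
At Router B: longest match for 58.5.44.104 is 58.5.0.0/17 -> Router H
At Router H: longest match for 58.5.44.104 is 58.0.0.0/13 -> directly connected

Router E → Router B → Router H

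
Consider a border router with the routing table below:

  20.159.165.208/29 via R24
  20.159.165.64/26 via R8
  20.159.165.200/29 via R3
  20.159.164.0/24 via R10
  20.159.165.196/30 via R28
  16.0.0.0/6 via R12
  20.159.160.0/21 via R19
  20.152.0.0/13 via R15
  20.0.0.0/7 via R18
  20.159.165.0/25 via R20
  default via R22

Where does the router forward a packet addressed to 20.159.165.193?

Routes whose prefix contains 20.159.165.193:
  0.0.0.0/0 (default, matches everything) -> R22
  20.0.0.0/7 (20.0.0.0 - 21.255.255.255) -> R18
  20.152.0.0/13 (20.152.0.0 - 20.159.255.255) -> R15
  20.159.160.0/21 (20.159.160.0 - 20.159.167.255) -> R19
More-specific entries that do NOT match:
  20.159.165.196/30 (20.159.165.196 - 20.159.165.199) does not contain 20.159.165.193
  20.159.165.208/29 (20.159.165.208 - 20.159.165.215) does not contain 20.159.165.193
  20.159.165.200/29 (20.159.165.200 - 20.159.165.207) does not contain 20.159.165.193
  20.159.165.64/26 (20.159.165.64 - 20.159.165.127) does not contain 20.159.165.193
  20.159.165.0/25 (20.159.165.0 - 20.159.165.127) does not contain 20.159.165.193
  20.159.164.0/24 (20.159.164.0 - 20.159.164.255) does not contain 20.159.165.193
Longest matching prefix is /21 -> next hop R19.

R19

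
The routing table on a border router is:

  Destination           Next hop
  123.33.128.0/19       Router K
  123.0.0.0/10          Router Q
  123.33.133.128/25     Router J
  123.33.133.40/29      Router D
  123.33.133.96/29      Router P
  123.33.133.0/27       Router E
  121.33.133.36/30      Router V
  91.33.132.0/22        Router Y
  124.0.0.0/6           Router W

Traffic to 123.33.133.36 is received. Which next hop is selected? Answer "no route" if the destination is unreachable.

Router K

Routes whose prefix contains 123.33.133.36:
  123.0.0.0/10 (123.0.0.0 - 123.63.255.255) -> Router Q
  123.33.128.0/19 (123.33.128.0 - 123.33.159.255) -> Router K
More-specific entries that do NOT match:
  121.33.133.36/30 (121.33.133.36 - 121.33.133.39) does not contain 123.33.133.36
  123.33.133.40/29 (123.33.133.40 - 123.33.133.47) does not contain 123.33.133.36
  123.33.133.96/29 (123.33.133.96 - 123.33.133.103) does not contain 123.33.133.36
  123.33.133.0/27 (123.33.133.0 - 123.33.133.31) does not contain 123.33.133.36
  123.33.133.128/25 (123.33.133.128 - 123.33.133.255) does not contain 123.33.133.36
  91.33.132.0/22 (91.33.132.0 - 91.33.135.255) does not contain 123.33.133.36
Longest matching prefix is /19 -> next hop Router K.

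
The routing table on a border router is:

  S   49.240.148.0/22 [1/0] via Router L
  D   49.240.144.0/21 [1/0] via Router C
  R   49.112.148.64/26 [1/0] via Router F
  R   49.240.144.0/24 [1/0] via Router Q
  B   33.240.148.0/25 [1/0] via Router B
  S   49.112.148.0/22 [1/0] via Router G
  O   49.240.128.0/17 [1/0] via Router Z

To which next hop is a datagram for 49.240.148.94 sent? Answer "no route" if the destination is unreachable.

Routes whose prefix contains 49.240.148.94:
  49.240.128.0/17 (49.240.128.0 - 49.240.255.255) -> Router Z
  49.240.144.0/21 (49.240.144.0 - 49.240.151.255) -> Router C
  49.240.148.0/22 (49.240.148.0 - 49.240.151.255) -> Router L
More-specific entries that do NOT match:
  49.112.148.64/26 (49.112.148.64 - 49.112.148.127) does not contain 49.240.148.94
  33.240.148.0/25 (33.240.148.0 - 33.240.148.127) does not contain 49.240.148.94
  49.240.144.0/24 (49.240.144.0 - 49.240.144.255) does not contain 49.240.148.94
Longest matching prefix is /22 -> next hop Router L.

Router L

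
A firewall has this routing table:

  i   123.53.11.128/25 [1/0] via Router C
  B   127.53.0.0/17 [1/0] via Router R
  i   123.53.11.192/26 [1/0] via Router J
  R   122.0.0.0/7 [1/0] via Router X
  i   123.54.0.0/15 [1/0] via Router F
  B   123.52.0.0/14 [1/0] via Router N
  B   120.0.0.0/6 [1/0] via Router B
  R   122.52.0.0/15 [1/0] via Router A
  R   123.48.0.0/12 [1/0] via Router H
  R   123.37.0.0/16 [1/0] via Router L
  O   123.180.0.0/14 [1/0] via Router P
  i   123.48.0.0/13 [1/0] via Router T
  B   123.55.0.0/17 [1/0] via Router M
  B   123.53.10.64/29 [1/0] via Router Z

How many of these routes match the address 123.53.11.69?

5

Prefixes containing 123.53.11.69:
  120.0.0.0/6 (120.0.0.0 - 123.255.255.255)
  122.0.0.0/7 (122.0.0.0 - 123.255.255.255)
  123.48.0.0/12 (123.48.0.0 - 123.63.255.255)
  123.48.0.0/13 (123.48.0.0 - 123.55.255.255)
  123.52.0.0/14 (123.52.0.0 - 123.55.255.255)
Total matching entries: 5.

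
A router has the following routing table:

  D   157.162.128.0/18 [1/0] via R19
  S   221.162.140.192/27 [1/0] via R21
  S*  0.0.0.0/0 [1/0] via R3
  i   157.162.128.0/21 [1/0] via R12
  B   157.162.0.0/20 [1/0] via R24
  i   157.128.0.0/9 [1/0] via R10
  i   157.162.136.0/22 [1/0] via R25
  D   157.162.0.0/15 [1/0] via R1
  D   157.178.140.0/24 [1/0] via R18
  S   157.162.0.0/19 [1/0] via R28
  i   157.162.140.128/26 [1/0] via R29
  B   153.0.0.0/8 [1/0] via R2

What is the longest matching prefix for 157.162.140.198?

Entries matching 157.162.140.198:
  0.0.0.0/0 (default, matches everything)
  157.128.0.0/9 (157.128.0.0 - 157.255.255.255)
  157.162.0.0/15 (157.162.0.0 - 157.163.255.255)
  157.162.128.0/18 (157.162.128.0 - 157.162.191.255)
Most specific is 157.162.128.0/18.

157.162.128.0/18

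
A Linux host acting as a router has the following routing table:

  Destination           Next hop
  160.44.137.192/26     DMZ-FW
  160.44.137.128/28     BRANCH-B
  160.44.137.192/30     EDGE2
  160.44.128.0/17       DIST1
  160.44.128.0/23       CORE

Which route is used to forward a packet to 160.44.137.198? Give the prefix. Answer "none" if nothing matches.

Entries matching 160.44.137.198:
  160.44.128.0/17 (160.44.128.0 - 160.44.255.255)
  160.44.137.192/26 (160.44.137.192 - 160.44.137.255)
Most specific is 160.44.137.192/26.

160.44.137.192/26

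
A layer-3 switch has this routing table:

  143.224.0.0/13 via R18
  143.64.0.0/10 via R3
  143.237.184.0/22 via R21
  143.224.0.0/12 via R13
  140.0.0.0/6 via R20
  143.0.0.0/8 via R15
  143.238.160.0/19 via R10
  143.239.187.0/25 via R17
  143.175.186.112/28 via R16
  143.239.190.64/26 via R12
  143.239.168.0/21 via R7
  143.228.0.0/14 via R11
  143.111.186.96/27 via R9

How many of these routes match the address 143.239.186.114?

Prefixes containing 143.239.186.114:
  140.0.0.0/6 (140.0.0.0 - 143.255.255.255)
  143.0.0.0/8 (143.0.0.0 - 143.255.255.255)
  143.224.0.0/12 (143.224.0.0 - 143.239.255.255)
Total matching entries: 3.

3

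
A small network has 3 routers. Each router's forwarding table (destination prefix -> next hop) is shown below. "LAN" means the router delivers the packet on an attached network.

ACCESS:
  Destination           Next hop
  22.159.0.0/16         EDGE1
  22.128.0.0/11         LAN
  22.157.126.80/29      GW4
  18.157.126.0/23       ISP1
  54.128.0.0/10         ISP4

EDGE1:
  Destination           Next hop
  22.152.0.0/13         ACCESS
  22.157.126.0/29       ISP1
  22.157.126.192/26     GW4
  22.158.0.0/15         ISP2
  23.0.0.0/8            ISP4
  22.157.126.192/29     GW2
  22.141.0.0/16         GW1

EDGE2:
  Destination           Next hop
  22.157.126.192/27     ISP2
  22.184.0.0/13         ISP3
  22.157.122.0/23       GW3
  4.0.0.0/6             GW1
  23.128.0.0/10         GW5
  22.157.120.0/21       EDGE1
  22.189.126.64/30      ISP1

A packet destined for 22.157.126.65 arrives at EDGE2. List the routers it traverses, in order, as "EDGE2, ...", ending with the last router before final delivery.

EDGE2, EDGE1, ACCESS

At EDGE2: longest match for 22.157.126.65 is 22.157.120.0/21 -> EDGE1
At EDGE1: longest match for 22.157.126.65 is 22.152.0.0/13 -> ACCESS
At ACCESS: longest match for 22.157.126.65 is 22.128.0.0/11 -> LAN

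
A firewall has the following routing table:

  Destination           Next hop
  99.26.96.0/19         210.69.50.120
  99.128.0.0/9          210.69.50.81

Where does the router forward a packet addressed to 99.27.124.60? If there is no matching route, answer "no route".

No entry's prefix contains 99.27.124.60; there is no default route.

no route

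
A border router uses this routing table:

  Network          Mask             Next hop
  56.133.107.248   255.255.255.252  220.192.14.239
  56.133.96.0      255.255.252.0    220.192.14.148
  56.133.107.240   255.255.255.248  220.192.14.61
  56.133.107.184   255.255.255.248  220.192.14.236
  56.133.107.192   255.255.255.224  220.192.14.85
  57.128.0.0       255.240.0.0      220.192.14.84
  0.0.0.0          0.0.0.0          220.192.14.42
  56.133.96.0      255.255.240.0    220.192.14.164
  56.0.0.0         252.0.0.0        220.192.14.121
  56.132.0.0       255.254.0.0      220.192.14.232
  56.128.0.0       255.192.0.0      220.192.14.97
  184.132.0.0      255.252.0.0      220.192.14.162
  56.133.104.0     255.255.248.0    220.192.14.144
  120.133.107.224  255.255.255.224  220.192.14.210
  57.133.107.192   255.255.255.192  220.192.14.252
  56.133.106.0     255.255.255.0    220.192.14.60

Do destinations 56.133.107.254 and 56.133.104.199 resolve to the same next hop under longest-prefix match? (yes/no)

56.133.107.254: longest match 56.133.104.0/21 -> 220.192.14.144
56.133.104.199: longest match 56.133.104.0/21 -> 220.192.14.144

yes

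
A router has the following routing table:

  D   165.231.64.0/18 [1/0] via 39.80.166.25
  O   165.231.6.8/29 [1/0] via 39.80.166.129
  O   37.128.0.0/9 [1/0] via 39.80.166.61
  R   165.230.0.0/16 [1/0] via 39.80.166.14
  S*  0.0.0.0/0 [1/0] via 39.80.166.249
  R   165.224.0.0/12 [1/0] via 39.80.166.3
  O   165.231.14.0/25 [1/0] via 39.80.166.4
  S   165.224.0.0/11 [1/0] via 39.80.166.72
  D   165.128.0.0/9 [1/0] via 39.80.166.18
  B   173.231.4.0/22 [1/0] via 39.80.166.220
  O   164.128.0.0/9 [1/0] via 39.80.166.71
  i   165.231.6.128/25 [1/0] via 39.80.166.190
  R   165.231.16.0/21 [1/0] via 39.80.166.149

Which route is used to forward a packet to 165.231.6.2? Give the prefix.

165.224.0.0/12

Entries matching 165.231.6.2:
  0.0.0.0/0 (default, matches everything)
  165.128.0.0/9 (165.128.0.0 - 165.255.255.255)
  165.224.0.0/11 (165.224.0.0 - 165.255.255.255)
  165.224.0.0/12 (165.224.0.0 - 165.239.255.255)
Most specific is 165.224.0.0/12.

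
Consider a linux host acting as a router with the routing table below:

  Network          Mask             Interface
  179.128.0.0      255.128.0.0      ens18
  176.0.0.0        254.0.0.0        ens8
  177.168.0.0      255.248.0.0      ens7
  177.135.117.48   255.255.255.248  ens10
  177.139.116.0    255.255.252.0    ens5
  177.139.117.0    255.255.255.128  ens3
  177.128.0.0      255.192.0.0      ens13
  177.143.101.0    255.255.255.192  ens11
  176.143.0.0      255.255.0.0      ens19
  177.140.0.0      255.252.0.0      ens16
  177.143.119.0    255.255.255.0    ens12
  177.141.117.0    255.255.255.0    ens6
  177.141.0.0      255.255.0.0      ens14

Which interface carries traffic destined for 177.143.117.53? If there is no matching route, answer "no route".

ens16

Routes whose prefix contains 177.143.117.53:
  176.0.0.0/7 (176.0.0.0 - 177.255.255.255) -> ens8
  177.128.0.0/10 (177.128.0.0 - 177.191.255.255) -> ens13
  177.140.0.0/14 (177.140.0.0 - 177.143.255.255) -> ens16
More-specific entries that do NOT match:
  177.135.117.48/29 (177.135.117.48 - 177.135.117.55) does not contain 177.143.117.53
  177.143.101.0/26 (177.143.101.0 - 177.143.101.63) does not contain 177.143.117.53
  177.139.117.0/25 (177.139.117.0 - 177.139.117.127) does not contain 177.143.117.53
  177.143.119.0/24 (177.143.119.0 - 177.143.119.255) does not contain 177.143.117.53
  177.141.117.0/24 (177.141.117.0 - 177.141.117.255) does not contain 177.143.117.53
  177.139.116.0/22 (177.139.116.0 - 177.139.119.255) does not contain 177.143.117.53
  176.143.0.0/16 (176.143.0.0 - 176.143.255.255) does not contain 177.143.117.53
  177.141.0.0/16 (177.141.0.0 - 177.141.255.255) does not contain 177.143.117.53
Longest matching prefix is /14 -> interface ens16.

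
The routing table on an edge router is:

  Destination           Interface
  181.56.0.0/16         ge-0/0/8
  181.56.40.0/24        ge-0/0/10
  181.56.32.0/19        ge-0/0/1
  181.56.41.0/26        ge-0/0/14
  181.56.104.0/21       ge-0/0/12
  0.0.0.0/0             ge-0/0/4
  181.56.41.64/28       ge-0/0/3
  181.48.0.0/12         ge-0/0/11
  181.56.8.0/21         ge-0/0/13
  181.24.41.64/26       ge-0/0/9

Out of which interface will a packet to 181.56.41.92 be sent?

Routes whose prefix contains 181.56.41.92:
  0.0.0.0/0 (default, matches everything) -> ge-0/0/4
  181.48.0.0/12 (181.48.0.0 - 181.63.255.255) -> ge-0/0/11
  181.56.0.0/16 (181.56.0.0 - 181.56.255.255) -> ge-0/0/8
  181.56.32.0/19 (181.56.32.0 - 181.56.63.255) -> ge-0/0/1
More-specific entries that do NOT match:
  181.56.41.64/28 (181.56.41.64 - 181.56.41.79) does not contain 181.56.41.92
  181.56.41.0/26 (181.56.41.0 - 181.56.41.63) does not contain 181.56.41.92
  181.24.41.64/26 (181.24.41.64 - 181.24.41.127) does not contain 181.56.41.92
  181.56.40.0/24 (181.56.40.0 - 181.56.40.255) does not contain 181.56.41.92
  181.56.104.0/21 (181.56.104.0 - 181.56.111.255) does not contain 181.56.41.92
  181.56.8.0/21 (181.56.8.0 - 181.56.15.255) does not contain 181.56.41.92
Longest matching prefix is /19 -> interface ge-0/0/1.

ge-0/0/1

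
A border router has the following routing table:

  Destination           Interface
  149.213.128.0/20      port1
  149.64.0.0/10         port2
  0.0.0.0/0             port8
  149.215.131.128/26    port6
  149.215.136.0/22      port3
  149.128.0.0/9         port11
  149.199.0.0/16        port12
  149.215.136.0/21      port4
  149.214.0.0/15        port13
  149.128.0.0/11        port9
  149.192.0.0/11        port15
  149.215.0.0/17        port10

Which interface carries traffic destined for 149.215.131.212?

port13

Routes whose prefix contains 149.215.131.212:
  0.0.0.0/0 (default, matches everything) -> port8
  149.128.0.0/9 (149.128.0.0 - 149.255.255.255) -> port11
  149.192.0.0/11 (149.192.0.0 - 149.223.255.255) -> port15
  149.214.0.0/15 (149.214.0.0 - 149.215.255.255) -> port13
More-specific entries that do NOT match:
  149.215.131.128/26 (149.215.131.128 - 149.215.131.191) does not contain 149.215.131.212
  149.215.136.0/22 (149.215.136.0 - 149.215.139.255) does not contain 149.215.131.212
  149.215.136.0/21 (149.215.136.0 - 149.215.143.255) does not contain 149.215.131.212
  149.213.128.0/20 (149.213.128.0 - 149.213.143.255) does not contain 149.215.131.212
  149.215.0.0/17 (149.215.0.0 - 149.215.127.255) does not contain 149.215.131.212
  149.199.0.0/16 (149.199.0.0 - 149.199.255.255) does not contain 149.215.131.212
Longest matching prefix is /15 -> interface port13.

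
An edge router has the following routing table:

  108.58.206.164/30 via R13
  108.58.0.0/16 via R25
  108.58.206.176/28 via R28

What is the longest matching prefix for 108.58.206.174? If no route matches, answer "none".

Entries matching 108.58.206.174:
  108.58.0.0/16 (108.58.0.0 - 108.58.255.255)
Most specific is 108.58.0.0/16.

108.58.0.0/16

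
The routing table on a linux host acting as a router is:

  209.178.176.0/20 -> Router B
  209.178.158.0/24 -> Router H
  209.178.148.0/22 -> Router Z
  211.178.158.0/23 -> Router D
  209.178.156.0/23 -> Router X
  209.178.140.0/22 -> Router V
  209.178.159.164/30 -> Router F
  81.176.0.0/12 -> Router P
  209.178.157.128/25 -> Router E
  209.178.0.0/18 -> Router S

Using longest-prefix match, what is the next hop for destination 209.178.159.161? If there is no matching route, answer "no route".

no route

No entry's prefix contains 209.178.159.161; there is no default route.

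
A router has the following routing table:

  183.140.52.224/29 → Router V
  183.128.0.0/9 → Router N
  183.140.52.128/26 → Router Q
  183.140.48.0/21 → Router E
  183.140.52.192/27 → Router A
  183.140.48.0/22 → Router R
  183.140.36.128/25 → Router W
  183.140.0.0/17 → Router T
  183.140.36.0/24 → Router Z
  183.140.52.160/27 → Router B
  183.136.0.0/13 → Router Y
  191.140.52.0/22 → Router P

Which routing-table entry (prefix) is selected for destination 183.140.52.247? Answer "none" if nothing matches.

Entries matching 183.140.52.247:
  183.128.0.0/9 (183.128.0.0 - 183.255.255.255)
  183.136.0.0/13 (183.136.0.0 - 183.143.255.255)
  183.140.0.0/17 (183.140.0.0 - 183.140.127.255)
  183.140.48.0/21 (183.140.48.0 - 183.140.55.255)
Most specific is 183.140.48.0/21.

183.140.48.0/21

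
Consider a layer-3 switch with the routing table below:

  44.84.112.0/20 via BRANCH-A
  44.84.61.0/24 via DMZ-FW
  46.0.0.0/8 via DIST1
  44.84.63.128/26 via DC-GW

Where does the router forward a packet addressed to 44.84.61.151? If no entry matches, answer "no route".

Routes whose prefix contains 44.84.61.151:
  44.84.61.0/24 (44.84.61.0 - 44.84.61.255) -> DMZ-FW
More-specific entries that do NOT match:
  44.84.63.128/26 (44.84.63.128 - 44.84.63.191) does not contain 44.84.61.151
Longest matching prefix is /24 -> next hop DMZ-FW.

DMZ-FW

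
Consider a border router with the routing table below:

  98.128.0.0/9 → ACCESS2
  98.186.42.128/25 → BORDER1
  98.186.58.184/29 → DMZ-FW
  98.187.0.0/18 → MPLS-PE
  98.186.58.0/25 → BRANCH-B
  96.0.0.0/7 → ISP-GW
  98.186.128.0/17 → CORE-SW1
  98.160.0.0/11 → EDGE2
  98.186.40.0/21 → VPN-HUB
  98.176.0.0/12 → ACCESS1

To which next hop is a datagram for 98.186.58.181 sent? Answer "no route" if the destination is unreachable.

Routes whose prefix contains 98.186.58.181:
  98.128.0.0/9 (98.128.0.0 - 98.255.255.255) -> ACCESS2
  98.160.0.0/11 (98.160.0.0 - 98.191.255.255) -> EDGE2
  98.176.0.0/12 (98.176.0.0 - 98.191.255.255) -> ACCESS1
More-specific entries that do NOT match:
  98.186.58.184/29 (98.186.58.184 - 98.186.58.191) does not contain 98.186.58.181
  98.186.42.128/25 (98.186.42.128 - 98.186.42.255) does not contain 98.186.58.181
  98.186.58.0/25 (98.186.58.0 - 98.186.58.127) does not contain 98.186.58.181
  98.186.40.0/21 (98.186.40.0 - 98.186.47.255) does not contain 98.186.58.181
  98.187.0.0/18 (98.187.0.0 - 98.187.63.255) does not contain 98.186.58.181
  98.186.128.0/17 (98.186.128.0 - 98.186.255.255) does not contain 98.186.58.181
Longest matching prefix is /12 -> next hop ACCESS1.

ACCESS1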